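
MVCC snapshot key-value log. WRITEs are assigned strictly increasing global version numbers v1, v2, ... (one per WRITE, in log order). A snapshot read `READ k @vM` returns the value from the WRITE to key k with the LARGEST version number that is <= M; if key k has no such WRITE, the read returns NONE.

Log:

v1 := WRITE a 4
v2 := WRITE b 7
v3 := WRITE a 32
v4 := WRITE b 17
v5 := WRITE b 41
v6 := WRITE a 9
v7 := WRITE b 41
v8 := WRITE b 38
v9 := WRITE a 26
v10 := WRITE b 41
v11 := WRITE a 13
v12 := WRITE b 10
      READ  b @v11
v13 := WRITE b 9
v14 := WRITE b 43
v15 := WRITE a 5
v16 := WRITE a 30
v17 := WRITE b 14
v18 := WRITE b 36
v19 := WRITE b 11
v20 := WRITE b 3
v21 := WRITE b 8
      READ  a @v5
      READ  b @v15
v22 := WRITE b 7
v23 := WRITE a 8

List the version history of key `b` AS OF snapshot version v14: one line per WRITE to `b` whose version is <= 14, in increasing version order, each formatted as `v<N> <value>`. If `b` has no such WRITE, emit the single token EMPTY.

Scan writes for key=b with version <= 14:
  v1 WRITE a 4 -> skip
  v2 WRITE b 7 -> keep
  v3 WRITE a 32 -> skip
  v4 WRITE b 17 -> keep
  v5 WRITE b 41 -> keep
  v6 WRITE a 9 -> skip
  v7 WRITE b 41 -> keep
  v8 WRITE b 38 -> keep
  v9 WRITE a 26 -> skip
  v10 WRITE b 41 -> keep
  v11 WRITE a 13 -> skip
  v12 WRITE b 10 -> keep
  v13 WRITE b 9 -> keep
  v14 WRITE b 43 -> keep
  v15 WRITE a 5 -> skip
  v16 WRITE a 30 -> skip
  v17 WRITE b 14 -> drop (> snap)
  v18 WRITE b 36 -> drop (> snap)
  v19 WRITE b 11 -> drop (> snap)
  v20 WRITE b 3 -> drop (> snap)
  v21 WRITE b 8 -> drop (> snap)
  v22 WRITE b 7 -> drop (> snap)
  v23 WRITE a 8 -> skip
Collected: [(2, 7), (4, 17), (5, 41), (7, 41), (8, 38), (10, 41), (12, 10), (13, 9), (14, 43)]

Answer: v2 7
v4 17
v5 41
v7 41
v8 38
v10 41
v12 10
v13 9
v14 43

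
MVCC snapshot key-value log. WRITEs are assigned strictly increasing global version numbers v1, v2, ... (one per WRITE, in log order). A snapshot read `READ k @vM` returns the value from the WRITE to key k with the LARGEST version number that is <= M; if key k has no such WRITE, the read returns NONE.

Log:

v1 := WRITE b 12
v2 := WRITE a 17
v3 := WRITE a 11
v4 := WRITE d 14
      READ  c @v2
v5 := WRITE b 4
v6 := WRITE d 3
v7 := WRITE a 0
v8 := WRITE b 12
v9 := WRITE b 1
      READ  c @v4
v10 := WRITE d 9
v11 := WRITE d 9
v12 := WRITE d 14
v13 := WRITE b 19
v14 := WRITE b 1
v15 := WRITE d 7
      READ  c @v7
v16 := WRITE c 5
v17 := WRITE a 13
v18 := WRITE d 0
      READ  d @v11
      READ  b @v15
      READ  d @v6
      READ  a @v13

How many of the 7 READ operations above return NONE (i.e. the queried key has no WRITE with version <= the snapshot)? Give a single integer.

v1: WRITE b=12  (b history now [(1, 12)])
v2: WRITE a=17  (a history now [(2, 17)])
v3: WRITE a=11  (a history now [(2, 17), (3, 11)])
v4: WRITE d=14  (d history now [(4, 14)])
READ c @v2: history=[] -> no version <= 2 -> NONE
v5: WRITE b=4  (b history now [(1, 12), (5, 4)])
v6: WRITE d=3  (d history now [(4, 14), (6, 3)])
v7: WRITE a=0  (a history now [(2, 17), (3, 11), (7, 0)])
v8: WRITE b=12  (b history now [(1, 12), (5, 4), (8, 12)])
v9: WRITE b=1  (b history now [(1, 12), (5, 4), (8, 12), (9, 1)])
READ c @v4: history=[] -> no version <= 4 -> NONE
v10: WRITE d=9  (d history now [(4, 14), (6, 3), (10, 9)])
v11: WRITE d=9  (d history now [(4, 14), (6, 3), (10, 9), (11, 9)])
v12: WRITE d=14  (d history now [(4, 14), (6, 3), (10, 9), (11, 9), (12, 14)])
v13: WRITE b=19  (b history now [(1, 12), (5, 4), (8, 12), (9, 1), (13, 19)])
v14: WRITE b=1  (b history now [(1, 12), (5, 4), (8, 12), (9, 1), (13, 19), (14, 1)])
v15: WRITE d=7  (d history now [(4, 14), (6, 3), (10, 9), (11, 9), (12, 14), (15, 7)])
READ c @v7: history=[] -> no version <= 7 -> NONE
v16: WRITE c=5  (c history now [(16, 5)])
v17: WRITE a=13  (a history now [(2, 17), (3, 11), (7, 0), (17, 13)])
v18: WRITE d=0  (d history now [(4, 14), (6, 3), (10, 9), (11, 9), (12, 14), (15, 7), (18, 0)])
READ d @v11: history=[(4, 14), (6, 3), (10, 9), (11, 9), (12, 14), (15, 7), (18, 0)] -> pick v11 -> 9
READ b @v15: history=[(1, 12), (5, 4), (8, 12), (9, 1), (13, 19), (14, 1)] -> pick v14 -> 1
READ d @v6: history=[(4, 14), (6, 3), (10, 9), (11, 9), (12, 14), (15, 7), (18, 0)] -> pick v6 -> 3
READ a @v13: history=[(2, 17), (3, 11), (7, 0), (17, 13)] -> pick v7 -> 0
Read results in order: ['NONE', 'NONE', 'NONE', '9', '1', '3', '0']
NONE count = 3

Answer: 3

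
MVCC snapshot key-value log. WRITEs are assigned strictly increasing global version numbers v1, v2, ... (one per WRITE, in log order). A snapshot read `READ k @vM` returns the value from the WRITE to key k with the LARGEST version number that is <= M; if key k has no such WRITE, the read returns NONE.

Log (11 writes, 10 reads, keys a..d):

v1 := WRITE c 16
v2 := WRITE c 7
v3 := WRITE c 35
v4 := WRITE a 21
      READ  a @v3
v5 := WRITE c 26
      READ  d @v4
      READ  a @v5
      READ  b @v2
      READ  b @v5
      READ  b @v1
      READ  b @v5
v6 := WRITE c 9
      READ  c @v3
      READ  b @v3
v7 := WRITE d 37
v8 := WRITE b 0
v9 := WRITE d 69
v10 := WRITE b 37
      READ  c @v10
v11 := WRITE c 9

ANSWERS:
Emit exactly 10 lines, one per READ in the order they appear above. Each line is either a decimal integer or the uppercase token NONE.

Answer: NONE
NONE
21
NONE
NONE
NONE
NONE
35
NONE
9

Derivation:
v1: WRITE c=16  (c history now [(1, 16)])
v2: WRITE c=7  (c history now [(1, 16), (2, 7)])
v3: WRITE c=35  (c history now [(1, 16), (2, 7), (3, 35)])
v4: WRITE a=21  (a history now [(4, 21)])
READ a @v3: history=[(4, 21)] -> no version <= 3 -> NONE
v5: WRITE c=26  (c history now [(1, 16), (2, 7), (3, 35), (5, 26)])
READ d @v4: history=[] -> no version <= 4 -> NONE
READ a @v5: history=[(4, 21)] -> pick v4 -> 21
READ b @v2: history=[] -> no version <= 2 -> NONE
READ b @v5: history=[] -> no version <= 5 -> NONE
READ b @v1: history=[] -> no version <= 1 -> NONE
READ b @v5: history=[] -> no version <= 5 -> NONE
v6: WRITE c=9  (c history now [(1, 16), (2, 7), (3, 35), (5, 26), (6, 9)])
READ c @v3: history=[(1, 16), (2, 7), (3, 35), (5, 26), (6, 9)] -> pick v3 -> 35
READ b @v3: history=[] -> no version <= 3 -> NONE
v7: WRITE d=37  (d history now [(7, 37)])
v8: WRITE b=0  (b history now [(8, 0)])
v9: WRITE d=69  (d history now [(7, 37), (9, 69)])
v10: WRITE b=37  (b history now [(8, 0), (10, 37)])
READ c @v10: history=[(1, 16), (2, 7), (3, 35), (5, 26), (6, 9)] -> pick v6 -> 9
v11: WRITE c=9  (c history now [(1, 16), (2, 7), (3, 35), (5, 26), (6, 9), (11, 9)])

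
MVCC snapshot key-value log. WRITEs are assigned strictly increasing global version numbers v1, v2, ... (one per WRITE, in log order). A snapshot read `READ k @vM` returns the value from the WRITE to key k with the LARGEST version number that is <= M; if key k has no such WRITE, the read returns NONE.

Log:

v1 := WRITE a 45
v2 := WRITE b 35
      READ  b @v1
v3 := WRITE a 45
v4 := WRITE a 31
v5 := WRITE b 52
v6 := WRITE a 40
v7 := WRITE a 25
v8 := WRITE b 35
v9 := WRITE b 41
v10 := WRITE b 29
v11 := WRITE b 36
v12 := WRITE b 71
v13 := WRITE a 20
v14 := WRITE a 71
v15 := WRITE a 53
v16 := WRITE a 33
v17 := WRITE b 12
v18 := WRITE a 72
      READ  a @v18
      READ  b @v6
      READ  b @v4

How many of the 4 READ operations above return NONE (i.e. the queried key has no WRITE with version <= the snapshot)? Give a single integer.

Answer: 1

Derivation:
v1: WRITE a=45  (a history now [(1, 45)])
v2: WRITE b=35  (b history now [(2, 35)])
READ b @v1: history=[(2, 35)] -> no version <= 1 -> NONE
v3: WRITE a=45  (a history now [(1, 45), (3, 45)])
v4: WRITE a=31  (a history now [(1, 45), (3, 45), (4, 31)])
v5: WRITE b=52  (b history now [(2, 35), (5, 52)])
v6: WRITE a=40  (a history now [(1, 45), (3, 45), (4, 31), (6, 40)])
v7: WRITE a=25  (a history now [(1, 45), (3, 45), (4, 31), (6, 40), (7, 25)])
v8: WRITE b=35  (b history now [(2, 35), (5, 52), (8, 35)])
v9: WRITE b=41  (b history now [(2, 35), (5, 52), (8, 35), (9, 41)])
v10: WRITE b=29  (b history now [(2, 35), (5, 52), (8, 35), (9, 41), (10, 29)])
v11: WRITE b=36  (b history now [(2, 35), (5, 52), (8, 35), (9, 41), (10, 29), (11, 36)])
v12: WRITE b=71  (b history now [(2, 35), (5, 52), (8, 35), (9, 41), (10, 29), (11, 36), (12, 71)])
v13: WRITE a=20  (a history now [(1, 45), (3, 45), (4, 31), (6, 40), (7, 25), (13, 20)])
v14: WRITE a=71  (a history now [(1, 45), (3, 45), (4, 31), (6, 40), (7, 25), (13, 20), (14, 71)])
v15: WRITE a=53  (a history now [(1, 45), (3, 45), (4, 31), (6, 40), (7, 25), (13, 20), (14, 71), (15, 53)])
v16: WRITE a=33  (a history now [(1, 45), (3, 45), (4, 31), (6, 40), (7, 25), (13, 20), (14, 71), (15, 53), (16, 33)])
v17: WRITE b=12  (b history now [(2, 35), (5, 52), (8, 35), (9, 41), (10, 29), (11, 36), (12, 71), (17, 12)])
v18: WRITE a=72  (a history now [(1, 45), (3, 45), (4, 31), (6, 40), (7, 25), (13, 20), (14, 71), (15, 53), (16, 33), (18, 72)])
READ a @v18: history=[(1, 45), (3, 45), (4, 31), (6, 40), (7, 25), (13, 20), (14, 71), (15, 53), (16, 33), (18, 72)] -> pick v18 -> 72
READ b @v6: history=[(2, 35), (5, 52), (8, 35), (9, 41), (10, 29), (11, 36), (12, 71), (17, 12)] -> pick v5 -> 52
READ b @v4: history=[(2, 35), (5, 52), (8, 35), (9, 41), (10, 29), (11, 36), (12, 71), (17, 12)] -> pick v2 -> 35
Read results in order: ['NONE', '72', '52', '35']
NONE count = 1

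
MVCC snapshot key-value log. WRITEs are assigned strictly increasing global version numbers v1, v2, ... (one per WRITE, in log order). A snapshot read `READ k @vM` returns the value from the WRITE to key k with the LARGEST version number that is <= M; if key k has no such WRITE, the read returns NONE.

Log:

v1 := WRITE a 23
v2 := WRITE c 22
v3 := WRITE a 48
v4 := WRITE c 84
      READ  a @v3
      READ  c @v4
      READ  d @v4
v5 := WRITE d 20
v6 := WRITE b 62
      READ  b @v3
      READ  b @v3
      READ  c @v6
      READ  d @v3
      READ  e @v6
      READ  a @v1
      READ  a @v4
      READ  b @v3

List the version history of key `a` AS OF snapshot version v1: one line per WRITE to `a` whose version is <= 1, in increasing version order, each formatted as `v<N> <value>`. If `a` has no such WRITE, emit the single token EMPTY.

Answer: v1 23

Derivation:
Scan writes for key=a with version <= 1:
  v1 WRITE a 23 -> keep
  v2 WRITE c 22 -> skip
  v3 WRITE a 48 -> drop (> snap)
  v4 WRITE c 84 -> skip
  v5 WRITE d 20 -> skip
  v6 WRITE b 62 -> skip
Collected: [(1, 23)]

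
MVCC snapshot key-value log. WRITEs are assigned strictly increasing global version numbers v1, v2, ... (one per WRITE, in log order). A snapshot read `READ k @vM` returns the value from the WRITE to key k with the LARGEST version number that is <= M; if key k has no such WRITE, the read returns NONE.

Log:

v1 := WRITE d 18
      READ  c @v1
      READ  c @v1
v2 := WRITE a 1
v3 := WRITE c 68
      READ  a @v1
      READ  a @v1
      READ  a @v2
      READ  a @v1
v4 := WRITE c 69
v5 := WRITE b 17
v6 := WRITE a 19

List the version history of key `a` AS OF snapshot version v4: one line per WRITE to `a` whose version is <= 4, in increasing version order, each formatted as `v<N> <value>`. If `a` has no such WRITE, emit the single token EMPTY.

Scan writes for key=a with version <= 4:
  v1 WRITE d 18 -> skip
  v2 WRITE a 1 -> keep
  v3 WRITE c 68 -> skip
  v4 WRITE c 69 -> skip
  v5 WRITE b 17 -> skip
  v6 WRITE a 19 -> drop (> snap)
Collected: [(2, 1)]

Answer: v2 1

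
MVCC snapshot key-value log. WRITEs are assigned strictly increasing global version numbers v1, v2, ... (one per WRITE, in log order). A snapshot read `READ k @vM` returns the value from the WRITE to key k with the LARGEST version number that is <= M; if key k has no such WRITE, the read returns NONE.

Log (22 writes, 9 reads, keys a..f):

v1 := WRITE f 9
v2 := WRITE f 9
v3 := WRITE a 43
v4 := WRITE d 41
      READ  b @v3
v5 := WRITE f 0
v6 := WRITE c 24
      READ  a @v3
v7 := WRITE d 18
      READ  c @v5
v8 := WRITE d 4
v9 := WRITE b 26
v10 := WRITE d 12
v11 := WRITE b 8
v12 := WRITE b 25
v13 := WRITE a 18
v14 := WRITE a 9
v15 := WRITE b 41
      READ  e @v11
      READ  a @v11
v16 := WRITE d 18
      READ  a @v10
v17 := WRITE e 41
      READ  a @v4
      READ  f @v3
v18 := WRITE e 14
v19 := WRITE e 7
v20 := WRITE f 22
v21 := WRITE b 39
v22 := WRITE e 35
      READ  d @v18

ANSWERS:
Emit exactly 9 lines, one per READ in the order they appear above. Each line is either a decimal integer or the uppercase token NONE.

Answer: NONE
43
NONE
NONE
43
43
43
9
18

Derivation:
v1: WRITE f=9  (f history now [(1, 9)])
v2: WRITE f=9  (f history now [(1, 9), (2, 9)])
v3: WRITE a=43  (a history now [(3, 43)])
v4: WRITE d=41  (d history now [(4, 41)])
READ b @v3: history=[] -> no version <= 3 -> NONE
v5: WRITE f=0  (f history now [(1, 9), (2, 9), (5, 0)])
v6: WRITE c=24  (c history now [(6, 24)])
READ a @v3: history=[(3, 43)] -> pick v3 -> 43
v7: WRITE d=18  (d history now [(4, 41), (7, 18)])
READ c @v5: history=[(6, 24)] -> no version <= 5 -> NONE
v8: WRITE d=4  (d history now [(4, 41), (7, 18), (8, 4)])
v9: WRITE b=26  (b history now [(9, 26)])
v10: WRITE d=12  (d history now [(4, 41), (7, 18), (8, 4), (10, 12)])
v11: WRITE b=8  (b history now [(9, 26), (11, 8)])
v12: WRITE b=25  (b history now [(9, 26), (11, 8), (12, 25)])
v13: WRITE a=18  (a history now [(3, 43), (13, 18)])
v14: WRITE a=9  (a history now [(3, 43), (13, 18), (14, 9)])
v15: WRITE b=41  (b history now [(9, 26), (11, 8), (12, 25), (15, 41)])
READ e @v11: history=[] -> no version <= 11 -> NONE
READ a @v11: history=[(3, 43), (13, 18), (14, 9)] -> pick v3 -> 43
v16: WRITE d=18  (d history now [(4, 41), (7, 18), (8, 4), (10, 12), (16, 18)])
READ a @v10: history=[(3, 43), (13, 18), (14, 9)] -> pick v3 -> 43
v17: WRITE e=41  (e history now [(17, 41)])
READ a @v4: history=[(3, 43), (13, 18), (14, 9)] -> pick v3 -> 43
READ f @v3: history=[(1, 9), (2, 9), (5, 0)] -> pick v2 -> 9
v18: WRITE e=14  (e history now [(17, 41), (18, 14)])
v19: WRITE e=7  (e history now [(17, 41), (18, 14), (19, 7)])
v20: WRITE f=22  (f history now [(1, 9), (2, 9), (5, 0), (20, 22)])
v21: WRITE b=39  (b history now [(9, 26), (11, 8), (12, 25), (15, 41), (21, 39)])
v22: WRITE e=35  (e history now [(17, 41), (18, 14), (19, 7), (22, 35)])
READ d @v18: history=[(4, 41), (7, 18), (8, 4), (10, 12), (16, 18)] -> pick v16 -> 18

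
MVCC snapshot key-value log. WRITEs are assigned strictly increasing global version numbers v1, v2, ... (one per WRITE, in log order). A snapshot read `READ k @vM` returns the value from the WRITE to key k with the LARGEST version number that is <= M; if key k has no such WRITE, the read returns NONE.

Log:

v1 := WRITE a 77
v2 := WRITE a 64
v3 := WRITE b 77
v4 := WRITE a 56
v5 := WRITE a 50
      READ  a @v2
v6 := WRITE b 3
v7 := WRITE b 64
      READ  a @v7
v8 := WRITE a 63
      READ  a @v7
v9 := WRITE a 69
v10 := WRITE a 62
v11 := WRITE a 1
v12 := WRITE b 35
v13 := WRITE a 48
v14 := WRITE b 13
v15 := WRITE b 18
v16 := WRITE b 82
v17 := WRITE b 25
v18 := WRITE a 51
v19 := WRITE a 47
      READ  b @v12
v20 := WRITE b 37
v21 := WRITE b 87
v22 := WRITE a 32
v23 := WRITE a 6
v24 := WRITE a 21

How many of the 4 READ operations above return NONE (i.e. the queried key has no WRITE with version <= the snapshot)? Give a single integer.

v1: WRITE a=77  (a history now [(1, 77)])
v2: WRITE a=64  (a history now [(1, 77), (2, 64)])
v3: WRITE b=77  (b history now [(3, 77)])
v4: WRITE a=56  (a history now [(1, 77), (2, 64), (4, 56)])
v5: WRITE a=50  (a history now [(1, 77), (2, 64), (4, 56), (5, 50)])
READ a @v2: history=[(1, 77), (2, 64), (4, 56), (5, 50)] -> pick v2 -> 64
v6: WRITE b=3  (b history now [(3, 77), (6, 3)])
v7: WRITE b=64  (b history now [(3, 77), (6, 3), (7, 64)])
READ a @v7: history=[(1, 77), (2, 64), (4, 56), (5, 50)] -> pick v5 -> 50
v8: WRITE a=63  (a history now [(1, 77), (2, 64), (4, 56), (5, 50), (8, 63)])
READ a @v7: history=[(1, 77), (2, 64), (4, 56), (5, 50), (8, 63)] -> pick v5 -> 50
v9: WRITE a=69  (a history now [(1, 77), (2, 64), (4, 56), (5, 50), (8, 63), (9, 69)])
v10: WRITE a=62  (a history now [(1, 77), (2, 64), (4, 56), (5, 50), (8, 63), (9, 69), (10, 62)])
v11: WRITE a=1  (a history now [(1, 77), (2, 64), (4, 56), (5, 50), (8, 63), (9, 69), (10, 62), (11, 1)])
v12: WRITE b=35  (b history now [(3, 77), (6, 3), (7, 64), (12, 35)])
v13: WRITE a=48  (a history now [(1, 77), (2, 64), (4, 56), (5, 50), (8, 63), (9, 69), (10, 62), (11, 1), (13, 48)])
v14: WRITE b=13  (b history now [(3, 77), (6, 3), (7, 64), (12, 35), (14, 13)])
v15: WRITE b=18  (b history now [(3, 77), (6, 3), (7, 64), (12, 35), (14, 13), (15, 18)])
v16: WRITE b=82  (b history now [(3, 77), (6, 3), (7, 64), (12, 35), (14, 13), (15, 18), (16, 82)])
v17: WRITE b=25  (b history now [(3, 77), (6, 3), (7, 64), (12, 35), (14, 13), (15, 18), (16, 82), (17, 25)])
v18: WRITE a=51  (a history now [(1, 77), (2, 64), (4, 56), (5, 50), (8, 63), (9, 69), (10, 62), (11, 1), (13, 48), (18, 51)])
v19: WRITE a=47  (a history now [(1, 77), (2, 64), (4, 56), (5, 50), (8, 63), (9, 69), (10, 62), (11, 1), (13, 48), (18, 51), (19, 47)])
READ b @v12: history=[(3, 77), (6, 3), (7, 64), (12, 35), (14, 13), (15, 18), (16, 82), (17, 25)] -> pick v12 -> 35
v20: WRITE b=37  (b history now [(3, 77), (6, 3), (7, 64), (12, 35), (14, 13), (15, 18), (16, 82), (17, 25), (20, 37)])
v21: WRITE b=87  (b history now [(3, 77), (6, 3), (7, 64), (12, 35), (14, 13), (15, 18), (16, 82), (17, 25), (20, 37), (21, 87)])
v22: WRITE a=32  (a history now [(1, 77), (2, 64), (4, 56), (5, 50), (8, 63), (9, 69), (10, 62), (11, 1), (13, 48), (18, 51), (19, 47), (22, 32)])
v23: WRITE a=6  (a history now [(1, 77), (2, 64), (4, 56), (5, 50), (8, 63), (9, 69), (10, 62), (11, 1), (13, 48), (18, 51), (19, 47), (22, 32), (23, 6)])
v24: WRITE a=21  (a history now [(1, 77), (2, 64), (4, 56), (5, 50), (8, 63), (9, 69), (10, 62), (11, 1), (13, 48), (18, 51), (19, 47), (22, 32), (23, 6), (24, 21)])
Read results in order: ['64', '50', '50', '35']
NONE count = 0

Answer: 0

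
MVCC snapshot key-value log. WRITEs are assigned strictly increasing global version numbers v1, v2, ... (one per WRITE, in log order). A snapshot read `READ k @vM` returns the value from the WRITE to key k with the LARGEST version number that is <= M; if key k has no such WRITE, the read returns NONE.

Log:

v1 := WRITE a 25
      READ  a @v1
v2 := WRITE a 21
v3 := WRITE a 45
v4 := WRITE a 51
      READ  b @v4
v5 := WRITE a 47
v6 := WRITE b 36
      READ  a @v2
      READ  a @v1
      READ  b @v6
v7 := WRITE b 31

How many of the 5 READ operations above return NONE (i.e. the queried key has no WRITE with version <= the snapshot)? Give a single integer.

v1: WRITE a=25  (a history now [(1, 25)])
READ a @v1: history=[(1, 25)] -> pick v1 -> 25
v2: WRITE a=21  (a history now [(1, 25), (2, 21)])
v3: WRITE a=45  (a history now [(1, 25), (2, 21), (3, 45)])
v4: WRITE a=51  (a history now [(1, 25), (2, 21), (3, 45), (4, 51)])
READ b @v4: history=[] -> no version <= 4 -> NONE
v5: WRITE a=47  (a history now [(1, 25), (2, 21), (3, 45), (4, 51), (5, 47)])
v6: WRITE b=36  (b history now [(6, 36)])
READ a @v2: history=[(1, 25), (2, 21), (3, 45), (4, 51), (5, 47)] -> pick v2 -> 21
READ a @v1: history=[(1, 25), (2, 21), (3, 45), (4, 51), (5, 47)] -> pick v1 -> 25
READ b @v6: history=[(6, 36)] -> pick v6 -> 36
v7: WRITE b=31  (b history now [(6, 36), (7, 31)])
Read results in order: ['25', 'NONE', '21', '25', '36']
NONE count = 1

Answer: 1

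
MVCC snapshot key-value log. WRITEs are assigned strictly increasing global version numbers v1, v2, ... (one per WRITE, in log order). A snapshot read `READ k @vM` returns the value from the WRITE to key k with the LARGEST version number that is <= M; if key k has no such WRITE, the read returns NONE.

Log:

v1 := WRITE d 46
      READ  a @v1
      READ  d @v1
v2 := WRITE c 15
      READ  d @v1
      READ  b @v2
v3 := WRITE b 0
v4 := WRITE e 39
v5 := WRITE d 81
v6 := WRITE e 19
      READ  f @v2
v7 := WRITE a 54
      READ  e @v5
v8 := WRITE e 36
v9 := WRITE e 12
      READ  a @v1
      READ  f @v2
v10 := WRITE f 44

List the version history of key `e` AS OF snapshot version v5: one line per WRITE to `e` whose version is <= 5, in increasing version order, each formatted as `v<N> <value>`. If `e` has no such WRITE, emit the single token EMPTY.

Answer: v4 39

Derivation:
Scan writes for key=e with version <= 5:
  v1 WRITE d 46 -> skip
  v2 WRITE c 15 -> skip
  v3 WRITE b 0 -> skip
  v4 WRITE e 39 -> keep
  v5 WRITE d 81 -> skip
  v6 WRITE e 19 -> drop (> snap)
  v7 WRITE a 54 -> skip
  v8 WRITE e 36 -> drop (> snap)
  v9 WRITE e 12 -> drop (> snap)
  v10 WRITE f 44 -> skip
Collected: [(4, 39)]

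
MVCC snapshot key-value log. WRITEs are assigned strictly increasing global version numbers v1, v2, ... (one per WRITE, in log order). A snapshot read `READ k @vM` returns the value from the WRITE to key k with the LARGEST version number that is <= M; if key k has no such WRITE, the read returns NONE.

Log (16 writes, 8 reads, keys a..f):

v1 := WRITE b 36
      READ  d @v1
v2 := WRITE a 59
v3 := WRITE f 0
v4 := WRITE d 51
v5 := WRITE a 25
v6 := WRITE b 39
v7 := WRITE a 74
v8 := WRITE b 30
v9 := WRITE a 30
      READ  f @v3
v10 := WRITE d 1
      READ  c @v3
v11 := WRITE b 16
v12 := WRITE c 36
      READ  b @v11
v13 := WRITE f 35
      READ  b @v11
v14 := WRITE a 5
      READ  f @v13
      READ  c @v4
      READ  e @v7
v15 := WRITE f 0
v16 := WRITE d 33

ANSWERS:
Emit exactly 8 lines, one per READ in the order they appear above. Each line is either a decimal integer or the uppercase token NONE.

v1: WRITE b=36  (b history now [(1, 36)])
READ d @v1: history=[] -> no version <= 1 -> NONE
v2: WRITE a=59  (a history now [(2, 59)])
v3: WRITE f=0  (f history now [(3, 0)])
v4: WRITE d=51  (d history now [(4, 51)])
v5: WRITE a=25  (a history now [(2, 59), (5, 25)])
v6: WRITE b=39  (b history now [(1, 36), (6, 39)])
v7: WRITE a=74  (a history now [(2, 59), (5, 25), (7, 74)])
v8: WRITE b=30  (b history now [(1, 36), (6, 39), (8, 30)])
v9: WRITE a=30  (a history now [(2, 59), (5, 25), (7, 74), (9, 30)])
READ f @v3: history=[(3, 0)] -> pick v3 -> 0
v10: WRITE d=1  (d history now [(4, 51), (10, 1)])
READ c @v3: history=[] -> no version <= 3 -> NONE
v11: WRITE b=16  (b history now [(1, 36), (6, 39), (8, 30), (11, 16)])
v12: WRITE c=36  (c history now [(12, 36)])
READ b @v11: history=[(1, 36), (6, 39), (8, 30), (11, 16)] -> pick v11 -> 16
v13: WRITE f=35  (f history now [(3, 0), (13, 35)])
READ b @v11: history=[(1, 36), (6, 39), (8, 30), (11, 16)] -> pick v11 -> 16
v14: WRITE a=5  (a history now [(2, 59), (5, 25), (7, 74), (9, 30), (14, 5)])
READ f @v13: history=[(3, 0), (13, 35)] -> pick v13 -> 35
READ c @v4: history=[(12, 36)] -> no version <= 4 -> NONE
READ e @v7: history=[] -> no version <= 7 -> NONE
v15: WRITE f=0  (f history now [(3, 0), (13, 35), (15, 0)])
v16: WRITE d=33  (d history now [(4, 51), (10, 1), (16, 33)])

Answer: NONE
0
NONE
16
16
35
NONE
NONE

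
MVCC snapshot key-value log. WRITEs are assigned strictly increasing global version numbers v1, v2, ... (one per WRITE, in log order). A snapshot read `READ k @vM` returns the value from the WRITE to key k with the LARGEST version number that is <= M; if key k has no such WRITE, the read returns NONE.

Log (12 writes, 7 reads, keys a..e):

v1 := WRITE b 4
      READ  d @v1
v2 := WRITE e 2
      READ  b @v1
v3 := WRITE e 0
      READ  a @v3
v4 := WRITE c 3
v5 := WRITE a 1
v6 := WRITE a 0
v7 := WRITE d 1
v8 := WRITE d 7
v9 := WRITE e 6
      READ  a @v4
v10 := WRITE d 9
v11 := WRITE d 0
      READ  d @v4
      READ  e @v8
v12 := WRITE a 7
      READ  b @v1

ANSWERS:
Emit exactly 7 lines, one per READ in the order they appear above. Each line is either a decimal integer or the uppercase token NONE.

Answer: NONE
4
NONE
NONE
NONE
0
4

Derivation:
v1: WRITE b=4  (b history now [(1, 4)])
READ d @v1: history=[] -> no version <= 1 -> NONE
v2: WRITE e=2  (e history now [(2, 2)])
READ b @v1: history=[(1, 4)] -> pick v1 -> 4
v3: WRITE e=0  (e history now [(2, 2), (3, 0)])
READ a @v3: history=[] -> no version <= 3 -> NONE
v4: WRITE c=3  (c history now [(4, 3)])
v5: WRITE a=1  (a history now [(5, 1)])
v6: WRITE a=0  (a history now [(5, 1), (6, 0)])
v7: WRITE d=1  (d history now [(7, 1)])
v8: WRITE d=7  (d history now [(7, 1), (8, 7)])
v9: WRITE e=6  (e history now [(2, 2), (3, 0), (9, 6)])
READ a @v4: history=[(5, 1), (6, 0)] -> no version <= 4 -> NONE
v10: WRITE d=9  (d history now [(7, 1), (8, 7), (10, 9)])
v11: WRITE d=0  (d history now [(7, 1), (8, 7), (10, 9), (11, 0)])
READ d @v4: history=[(7, 1), (8, 7), (10, 9), (11, 0)] -> no version <= 4 -> NONE
READ e @v8: history=[(2, 2), (3, 0), (9, 6)] -> pick v3 -> 0
v12: WRITE a=7  (a history now [(5, 1), (6, 0), (12, 7)])
READ b @v1: history=[(1, 4)] -> pick v1 -> 4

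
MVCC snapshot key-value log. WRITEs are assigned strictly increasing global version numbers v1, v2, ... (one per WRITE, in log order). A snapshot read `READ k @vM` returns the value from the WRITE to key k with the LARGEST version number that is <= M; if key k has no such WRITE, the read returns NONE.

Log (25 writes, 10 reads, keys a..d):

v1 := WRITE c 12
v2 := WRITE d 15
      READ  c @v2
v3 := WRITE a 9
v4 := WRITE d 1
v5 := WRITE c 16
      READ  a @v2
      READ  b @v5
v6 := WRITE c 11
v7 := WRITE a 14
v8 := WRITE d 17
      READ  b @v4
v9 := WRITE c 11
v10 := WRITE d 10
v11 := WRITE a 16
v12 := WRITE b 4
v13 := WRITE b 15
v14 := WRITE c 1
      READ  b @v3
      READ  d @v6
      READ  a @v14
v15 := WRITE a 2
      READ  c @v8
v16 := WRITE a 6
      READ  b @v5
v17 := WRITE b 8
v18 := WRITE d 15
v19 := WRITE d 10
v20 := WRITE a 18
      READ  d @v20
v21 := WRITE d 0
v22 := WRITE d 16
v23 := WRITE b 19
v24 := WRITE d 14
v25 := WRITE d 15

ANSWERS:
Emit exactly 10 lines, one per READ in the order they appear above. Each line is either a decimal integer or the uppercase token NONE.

Answer: 12
NONE
NONE
NONE
NONE
1
16
11
NONE
10

Derivation:
v1: WRITE c=12  (c history now [(1, 12)])
v2: WRITE d=15  (d history now [(2, 15)])
READ c @v2: history=[(1, 12)] -> pick v1 -> 12
v3: WRITE a=9  (a history now [(3, 9)])
v4: WRITE d=1  (d history now [(2, 15), (4, 1)])
v5: WRITE c=16  (c history now [(1, 12), (5, 16)])
READ a @v2: history=[(3, 9)] -> no version <= 2 -> NONE
READ b @v5: history=[] -> no version <= 5 -> NONE
v6: WRITE c=11  (c history now [(1, 12), (5, 16), (6, 11)])
v7: WRITE a=14  (a history now [(3, 9), (7, 14)])
v8: WRITE d=17  (d history now [(2, 15), (4, 1), (8, 17)])
READ b @v4: history=[] -> no version <= 4 -> NONE
v9: WRITE c=11  (c history now [(1, 12), (5, 16), (6, 11), (9, 11)])
v10: WRITE d=10  (d history now [(2, 15), (4, 1), (8, 17), (10, 10)])
v11: WRITE a=16  (a history now [(3, 9), (7, 14), (11, 16)])
v12: WRITE b=4  (b history now [(12, 4)])
v13: WRITE b=15  (b history now [(12, 4), (13, 15)])
v14: WRITE c=1  (c history now [(1, 12), (5, 16), (6, 11), (9, 11), (14, 1)])
READ b @v3: history=[(12, 4), (13, 15)] -> no version <= 3 -> NONE
READ d @v6: history=[(2, 15), (4, 1), (8, 17), (10, 10)] -> pick v4 -> 1
READ a @v14: history=[(3, 9), (7, 14), (11, 16)] -> pick v11 -> 16
v15: WRITE a=2  (a history now [(3, 9), (7, 14), (11, 16), (15, 2)])
READ c @v8: history=[(1, 12), (5, 16), (6, 11), (9, 11), (14, 1)] -> pick v6 -> 11
v16: WRITE a=6  (a history now [(3, 9), (7, 14), (11, 16), (15, 2), (16, 6)])
READ b @v5: history=[(12, 4), (13, 15)] -> no version <= 5 -> NONE
v17: WRITE b=8  (b history now [(12, 4), (13, 15), (17, 8)])
v18: WRITE d=15  (d history now [(2, 15), (4, 1), (8, 17), (10, 10), (18, 15)])
v19: WRITE d=10  (d history now [(2, 15), (4, 1), (8, 17), (10, 10), (18, 15), (19, 10)])
v20: WRITE a=18  (a history now [(3, 9), (7, 14), (11, 16), (15, 2), (16, 6), (20, 18)])
READ d @v20: history=[(2, 15), (4, 1), (8, 17), (10, 10), (18, 15), (19, 10)] -> pick v19 -> 10
v21: WRITE d=0  (d history now [(2, 15), (4, 1), (8, 17), (10, 10), (18, 15), (19, 10), (21, 0)])
v22: WRITE d=16  (d history now [(2, 15), (4, 1), (8, 17), (10, 10), (18, 15), (19, 10), (21, 0), (22, 16)])
v23: WRITE b=19  (b history now [(12, 4), (13, 15), (17, 8), (23, 19)])
v24: WRITE d=14  (d history now [(2, 15), (4, 1), (8, 17), (10, 10), (18, 15), (19, 10), (21, 0), (22, 16), (24, 14)])
v25: WRITE d=15  (d history now [(2, 15), (4, 1), (8, 17), (10, 10), (18, 15), (19, 10), (21, 0), (22, 16), (24, 14), (25, 15)])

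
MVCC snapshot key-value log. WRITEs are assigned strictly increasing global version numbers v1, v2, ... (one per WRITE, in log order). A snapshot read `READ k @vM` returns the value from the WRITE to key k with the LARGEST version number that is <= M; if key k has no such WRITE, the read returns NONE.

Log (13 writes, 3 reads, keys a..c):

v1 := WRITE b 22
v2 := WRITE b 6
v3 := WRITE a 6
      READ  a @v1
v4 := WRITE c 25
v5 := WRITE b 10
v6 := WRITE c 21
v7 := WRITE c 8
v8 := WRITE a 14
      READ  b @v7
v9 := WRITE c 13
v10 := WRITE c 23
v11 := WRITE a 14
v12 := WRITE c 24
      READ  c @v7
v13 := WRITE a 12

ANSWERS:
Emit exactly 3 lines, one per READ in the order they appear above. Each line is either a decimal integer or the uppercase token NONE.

Answer: NONE
10
8

Derivation:
v1: WRITE b=22  (b history now [(1, 22)])
v2: WRITE b=6  (b history now [(1, 22), (2, 6)])
v3: WRITE a=6  (a history now [(3, 6)])
READ a @v1: history=[(3, 6)] -> no version <= 1 -> NONE
v4: WRITE c=25  (c history now [(4, 25)])
v5: WRITE b=10  (b history now [(1, 22), (2, 6), (5, 10)])
v6: WRITE c=21  (c history now [(4, 25), (6, 21)])
v7: WRITE c=8  (c history now [(4, 25), (6, 21), (7, 8)])
v8: WRITE a=14  (a history now [(3, 6), (8, 14)])
READ b @v7: history=[(1, 22), (2, 6), (5, 10)] -> pick v5 -> 10
v9: WRITE c=13  (c history now [(4, 25), (6, 21), (7, 8), (9, 13)])
v10: WRITE c=23  (c history now [(4, 25), (6, 21), (7, 8), (9, 13), (10, 23)])
v11: WRITE a=14  (a history now [(3, 6), (8, 14), (11, 14)])
v12: WRITE c=24  (c history now [(4, 25), (6, 21), (7, 8), (9, 13), (10, 23), (12, 24)])
READ c @v7: history=[(4, 25), (6, 21), (7, 8), (9, 13), (10, 23), (12, 24)] -> pick v7 -> 8
v13: WRITE a=12  (a history now [(3, 6), (8, 14), (11, 14), (13, 12)])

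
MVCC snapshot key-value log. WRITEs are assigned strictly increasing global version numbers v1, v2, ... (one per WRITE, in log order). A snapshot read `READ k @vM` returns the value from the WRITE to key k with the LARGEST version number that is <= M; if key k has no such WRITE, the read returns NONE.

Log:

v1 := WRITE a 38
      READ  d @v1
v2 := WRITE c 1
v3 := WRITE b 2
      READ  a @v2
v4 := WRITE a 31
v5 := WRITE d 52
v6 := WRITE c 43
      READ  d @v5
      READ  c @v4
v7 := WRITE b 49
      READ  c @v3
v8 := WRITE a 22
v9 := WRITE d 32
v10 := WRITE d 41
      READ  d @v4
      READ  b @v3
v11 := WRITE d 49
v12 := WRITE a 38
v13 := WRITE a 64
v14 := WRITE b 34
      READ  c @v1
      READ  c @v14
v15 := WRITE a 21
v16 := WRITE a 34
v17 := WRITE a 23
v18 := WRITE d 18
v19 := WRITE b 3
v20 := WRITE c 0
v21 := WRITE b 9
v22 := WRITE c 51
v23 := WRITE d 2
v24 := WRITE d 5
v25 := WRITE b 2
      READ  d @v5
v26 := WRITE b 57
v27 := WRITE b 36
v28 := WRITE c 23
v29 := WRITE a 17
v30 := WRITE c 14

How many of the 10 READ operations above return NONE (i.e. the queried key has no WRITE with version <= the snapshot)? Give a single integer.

v1: WRITE a=38  (a history now [(1, 38)])
READ d @v1: history=[] -> no version <= 1 -> NONE
v2: WRITE c=1  (c history now [(2, 1)])
v3: WRITE b=2  (b history now [(3, 2)])
READ a @v2: history=[(1, 38)] -> pick v1 -> 38
v4: WRITE a=31  (a history now [(1, 38), (4, 31)])
v5: WRITE d=52  (d history now [(5, 52)])
v6: WRITE c=43  (c history now [(2, 1), (6, 43)])
READ d @v5: history=[(5, 52)] -> pick v5 -> 52
READ c @v4: history=[(2, 1), (6, 43)] -> pick v2 -> 1
v7: WRITE b=49  (b history now [(3, 2), (7, 49)])
READ c @v3: history=[(2, 1), (6, 43)] -> pick v2 -> 1
v8: WRITE a=22  (a history now [(1, 38), (4, 31), (8, 22)])
v9: WRITE d=32  (d history now [(5, 52), (9, 32)])
v10: WRITE d=41  (d history now [(5, 52), (9, 32), (10, 41)])
READ d @v4: history=[(5, 52), (9, 32), (10, 41)] -> no version <= 4 -> NONE
READ b @v3: history=[(3, 2), (7, 49)] -> pick v3 -> 2
v11: WRITE d=49  (d history now [(5, 52), (9, 32), (10, 41), (11, 49)])
v12: WRITE a=38  (a history now [(1, 38), (4, 31), (8, 22), (12, 38)])
v13: WRITE a=64  (a history now [(1, 38), (4, 31), (8, 22), (12, 38), (13, 64)])
v14: WRITE b=34  (b history now [(3, 2), (7, 49), (14, 34)])
READ c @v1: history=[(2, 1), (6, 43)] -> no version <= 1 -> NONE
READ c @v14: history=[(2, 1), (6, 43)] -> pick v6 -> 43
v15: WRITE a=21  (a history now [(1, 38), (4, 31), (8, 22), (12, 38), (13, 64), (15, 21)])
v16: WRITE a=34  (a history now [(1, 38), (4, 31), (8, 22), (12, 38), (13, 64), (15, 21), (16, 34)])
v17: WRITE a=23  (a history now [(1, 38), (4, 31), (8, 22), (12, 38), (13, 64), (15, 21), (16, 34), (17, 23)])
v18: WRITE d=18  (d history now [(5, 52), (9, 32), (10, 41), (11, 49), (18, 18)])
v19: WRITE b=3  (b history now [(3, 2), (7, 49), (14, 34), (19, 3)])
v20: WRITE c=0  (c history now [(2, 1), (6, 43), (20, 0)])
v21: WRITE b=9  (b history now [(3, 2), (7, 49), (14, 34), (19, 3), (21, 9)])
v22: WRITE c=51  (c history now [(2, 1), (6, 43), (20, 0), (22, 51)])
v23: WRITE d=2  (d history now [(5, 52), (9, 32), (10, 41), (11, 49), (18, 18), (23, 2)])
v24: WRITE d=5  (d history now [(5, 52), (9, 32), (10, 41), (11, 49), (18, 18), (23, 2), (24, 5)])
v25: WRITE b=2  (b history now [(3, 2), (7, 49), (14, 34), (19, 3), (21, 9), (25, 2)])
READ d @v5: history=[(5, 52), (9, 32), (10, 41), (11, 49), (18, 18), (23, 2), (24, 5)] -> pick v5 -> 52
v26: WRITE b=57  (b history now [(3, 2), (7, 49), (14, 34), (19, 3), (21, 9), (25, 2), (26, 57)])
v27: WRITE b=36  (b history now [(3, 2), (7, 49), (14, 34), (19, 3), (21, 9), (25, 2), (26, 57), (27, 36)])
v28: WRITE c=23  (c history now [(2, 1), (6, 43), (20, 0), (22, 51), (28, 23)])
v29: WRITE a=17  (a history now [(1, 38), (4, 31), (8, 22), (12, 38), (13, 64), (15, 21), (16, 34), (17, 23), (29, 17)])
v30: WRITE c=14  (c history now [(2, 1), (6, 43), (20, 0), (22, 51), (28, 23), (30, 14)])
Read results in order: ['NONE', '38', '52', '1', '1', 'NONE', '2', 'NONE', '43', '52']
NONE count = 3

Answer: 3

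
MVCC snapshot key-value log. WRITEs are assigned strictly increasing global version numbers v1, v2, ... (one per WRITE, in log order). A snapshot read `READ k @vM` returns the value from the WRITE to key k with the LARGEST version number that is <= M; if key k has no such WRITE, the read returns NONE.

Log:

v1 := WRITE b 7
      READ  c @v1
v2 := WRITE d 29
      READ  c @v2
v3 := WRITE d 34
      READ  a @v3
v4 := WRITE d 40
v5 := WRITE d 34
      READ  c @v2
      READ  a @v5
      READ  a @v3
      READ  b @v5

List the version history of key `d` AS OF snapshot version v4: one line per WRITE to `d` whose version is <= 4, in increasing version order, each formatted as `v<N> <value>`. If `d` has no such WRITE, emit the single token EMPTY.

Answer: v2 29
v3 34
v4 40

Derivation:
Scan writes for key=d with version <= 4:
  v1 WRITE b 7 -> skip
  v2 WRITE d 29 -> keep
  v3 WRITE d 34 -> keep
  v4 WRITE d 40 -> keep
  v5 WRITE d 34 -> drop (> snap)
Collected: [(2, 29), (3, 34), (4, 40)]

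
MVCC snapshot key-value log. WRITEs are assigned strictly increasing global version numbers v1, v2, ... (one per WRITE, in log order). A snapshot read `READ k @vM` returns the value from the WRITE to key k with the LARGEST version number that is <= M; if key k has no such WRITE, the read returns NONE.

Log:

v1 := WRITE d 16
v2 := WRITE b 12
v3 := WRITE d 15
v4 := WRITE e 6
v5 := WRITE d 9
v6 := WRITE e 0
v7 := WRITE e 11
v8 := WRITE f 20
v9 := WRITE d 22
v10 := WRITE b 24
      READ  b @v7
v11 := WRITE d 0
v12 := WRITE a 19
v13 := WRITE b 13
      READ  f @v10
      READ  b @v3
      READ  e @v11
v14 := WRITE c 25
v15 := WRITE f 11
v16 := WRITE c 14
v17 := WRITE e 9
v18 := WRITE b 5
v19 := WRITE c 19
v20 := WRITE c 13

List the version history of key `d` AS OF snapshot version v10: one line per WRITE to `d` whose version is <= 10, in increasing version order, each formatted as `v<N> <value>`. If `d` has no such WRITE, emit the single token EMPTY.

Answer: v1 16
v3 15
v5 9
v9 22

Derivation:
Scan writes for key=d with version <= 10:
  v1 WRITE d 16 -> keep
  v2 WRITE b 12 -> skip
  v3 WRITE d 15 -> keep
  v4 WRITE e 6 -> skip
  v5 WRITE d 9 -> keep
  v6 WRITE e 0 -> skip
  v7 WRITE e 11 -> skip
  v8 WRITE f 20 -> skip
  v9 WRITE d 22 -> keep
  v10 WRITE b 24 -> skip
  v11 WRITE d 0 -> drop (> snap)
  v12 WRITE a 19 -> skip
  v13 WRITE b 13 -> skip
  v14 WRITE c 25 -> skip
  v15 WRITE f 11 -> skip
  v16 WRITE c 14 -> skip
  v17 WRITE e 9 -> skip
  v18 WRITE b 5 -> skip
  v19 WRITE c 19 -> skip
  v20 WRITE c 13 -> skip
Collected: [(1, 16), (3, 15), (5, 9), (9, 22)]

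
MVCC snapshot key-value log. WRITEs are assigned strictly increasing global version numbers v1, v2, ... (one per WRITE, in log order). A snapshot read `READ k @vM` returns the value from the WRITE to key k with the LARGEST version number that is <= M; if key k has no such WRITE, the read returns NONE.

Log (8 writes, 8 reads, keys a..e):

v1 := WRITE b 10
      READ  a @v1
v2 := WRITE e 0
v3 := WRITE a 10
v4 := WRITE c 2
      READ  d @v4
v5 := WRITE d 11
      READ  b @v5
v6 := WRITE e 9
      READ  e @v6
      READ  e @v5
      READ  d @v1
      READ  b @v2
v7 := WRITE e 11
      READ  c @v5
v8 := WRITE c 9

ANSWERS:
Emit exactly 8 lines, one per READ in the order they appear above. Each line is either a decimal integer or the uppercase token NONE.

v1: WRITE b=10  (b history now [(1, 10)])
READ a @v1: history=[] -> no version <= 1 -> NONE
v2: WRITE e=0  (e history now [(2, 0)])
v3: WRITE a=10  (a history now [(3, 10)])
v4: WRITE c=2  (c history now [(4, 2)])
READ d @v4: history=[] -> no version <= 4 -> NONE
v5: WRITE d=11  (d history now [(5, 11)])
READ b @v5: history=[(1, 10)] -> pick v1 -> 10
v6: WRITE e=9  (e history now [(2, 0), (6, 9)])
READ e @v6: history=[(2, 0), (6, 9)] -> pick v6 -> 9
READ e @v5: history=[(2, 0), (6, 9)] -> pick v2 -> 0
READ d @v1: history=[(5, 11)] -> no version <= 1 -> NONE
READ b @v2: history=[(1, 10)] -> pick v1 -> 10
v7: WRITE e=11  (e history now [(2, 0), (6, 9), (7, 11)])
READ c @v5: history=[(4, 2)] -> pick v4 -> 2
v8: WRITE c=9  (c history now [(4, 2), (8, 9)])

Answer: NONE
NONE
10
9
0
NONE
10
2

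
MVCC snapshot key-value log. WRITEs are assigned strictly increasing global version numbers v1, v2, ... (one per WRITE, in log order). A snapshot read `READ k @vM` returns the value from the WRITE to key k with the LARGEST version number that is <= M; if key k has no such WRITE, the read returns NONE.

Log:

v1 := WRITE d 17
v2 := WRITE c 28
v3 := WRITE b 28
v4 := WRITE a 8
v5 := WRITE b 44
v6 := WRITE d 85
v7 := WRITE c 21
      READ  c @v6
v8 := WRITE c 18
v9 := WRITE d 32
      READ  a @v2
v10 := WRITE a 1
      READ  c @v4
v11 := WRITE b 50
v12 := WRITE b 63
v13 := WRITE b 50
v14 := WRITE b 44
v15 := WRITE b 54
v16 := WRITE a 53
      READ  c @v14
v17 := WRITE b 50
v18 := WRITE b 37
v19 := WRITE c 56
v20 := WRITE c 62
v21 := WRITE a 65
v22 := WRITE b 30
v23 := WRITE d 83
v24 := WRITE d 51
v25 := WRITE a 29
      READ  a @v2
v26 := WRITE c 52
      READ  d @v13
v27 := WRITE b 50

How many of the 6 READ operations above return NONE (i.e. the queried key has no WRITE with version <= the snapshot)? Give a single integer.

v1: WRITE d=17  (d history now [(1, 17)])
v2: WRITE c=28  (c history now [(2, 28)])
v3: WRITE b=28  (b history now [(3, 28)])
v4: WRITE a=8  (a history now [(4, 8)])
v5: WRITE b=44  (b history now [(3, 28), (5, 44)])
v6: WRITE d=85  (d history now [(1, 17), (6, 85)])
v7: WRITE c=21  (c history now [(2, 28), (7, 21)])
READ c @v6: history=[(2, 28), (7, 21)] -> pick v2 -> 28
v8: WRITE c=18  (c history now [(2, 28), (7, 21), (8, 18)])
v9: WRITE d=32  (d history now [(1, 17), (6, 85), (9, 32)])
READ a @v2: history=[(4, 8)] -> no version <= 2 -> NONE
v10: WRITE a=1  (a history now [(4, 8), (10, 1)])
READ c @v4: history=[(2, 28), (7, 21), (8, 18)] -> pick v2 -> 28
v11: WRITE b=50  (b history now [(3, 28), (5, 44), (11, 50)])
v12: WRITE b=63  (b history now [(3, 28), (5, 44), (11, 50), (12, 63)])
v13: WRITE b=50  (b history now [(3, 28), (5, 44), (11, 50), (12, 63), (13, 50)])
v14: WRITE b=44  (b history now [(3, 28), (5, 44), (11, 50), (12, 63), (13, 50), (14, 44)])
v15: WRITE b=54  (b history now [(3, 28), (5, 44), (11, 50), (12, 63), (13, 50), (14, 44), (15, 54)])
v16: WRITE a=53  (a history now [(4, 8), (10, 1), (16, 53)])
READ c @v14: history=[(2, 28), (7, 21), (8, 18)] -> pick v8 -> 18
v17: WRITE b=50  (b history now [(3, 28), (5, 44), (11, 50), (12, 63), (13, 50), (14, 44), (15, 54), (17, 50)])
v18: WRITE b=37  (b history now [(3, 28), (5, 44), (11, 50), (12, 63), (13, 50), (14, 44), (15, 54), (17, 50), (18, 37)])
v19: WRITE c=56  (c history now [(2, 28), (7, 21), (8, 18), (19, 56)])
v20: WRITE c=62  (c history now [(2, 28), (7, 21), (8, 18), (19, 56), (20, 62)])
v21: WRITE a=65  (a history now [(4, 8), (10, 1), (16, 53), (21, 65)])
v22: WRITE b=30  (b history now [(3, 28), (5, 44), (11, 50), (12, 63), (13, 50), (14, 44), (15, 54), (17, 50), (18, 37), (22, 30)])
v23: WRITE d=83  (d history now [(1, 17), (6, 85), (9, 32), (23, 83)])
v24: WRITE d=51  (d history now [(1, 17), (6, 85), (9, 32), (23, 83), (24, 51)])
v25: WRITE a=29  (a history now [(4, 8), (10, 1), (16, 53), (21, 65), (25, 29)])
READ a @v2: history=[(4, 8), (10, 1), (16, 53), (21, 65), (25, 29)] -> no version <= 2 -> NONE
v26: WRITE c=52  (c history now [(2, 28), (7, 21), (8, 18), (19, 56), (20, 62), (26, 52)])
READ d @v13: history=[(1, 17), (6, 85), (9, 32), (23, 83), (24, 51)] -> pick v9 -> 32
v27: WRITE b=50  (b history now [(3, 28), (5, 44), (11, 50), (12, 63), (13, 50), (14, 44), (15, 54), (17, 50), (18, 37), (22, 30), (27, 50)])
Read results in order: ['28', 'NONE', '28', '18', 'NONE', '32']
NONE count = 2

Answer: 2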